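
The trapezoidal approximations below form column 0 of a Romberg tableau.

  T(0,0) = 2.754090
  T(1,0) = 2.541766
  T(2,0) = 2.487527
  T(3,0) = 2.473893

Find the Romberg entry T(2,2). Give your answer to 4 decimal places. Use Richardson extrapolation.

Richardson extrapolation on the trapezoidal column (denominator 4−1=3):
T(1,1) = (4·2.541766 − 2.754090) / 3 = 2.470991
T(2,1) = (4·2.487527 − 2.541766) / 3 = 2.469447
T(2,2) = 2.469447 + (2.469447 − 2.470991)/15 = 2.469344
(Column j=1 coincides with Simpson's rule on the same nodes.)

2.4693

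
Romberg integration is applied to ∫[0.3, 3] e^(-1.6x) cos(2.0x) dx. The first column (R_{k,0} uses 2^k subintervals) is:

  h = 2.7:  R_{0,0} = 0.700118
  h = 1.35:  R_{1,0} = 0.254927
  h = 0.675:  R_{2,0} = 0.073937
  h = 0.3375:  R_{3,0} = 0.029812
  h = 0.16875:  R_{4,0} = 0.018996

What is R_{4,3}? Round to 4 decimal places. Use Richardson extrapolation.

Richardson extrapolation on the trapezoidal column (denominator 4−1=3):
R_{2,1} = 0.073937 + (0.073937 − 0.254927)/3 = 0.013607
R_{3,1} = (4·0.029812 − 0.073937) / 3 = 0.015104
R_{4,1} = 0.018996 + (0.018996 − 0.029812)/3 = 0.015391
R_{3,2} = (16·0.015104 − 0.013607) / 15 = 0.015204
R_{4,2} = 0.015391 + (0.015391 − 0.015104)/15 = 0.015410
R_{4,3} = 0.015410 + (0.015410 − 0.015204)/63 = 0.015413

0.0154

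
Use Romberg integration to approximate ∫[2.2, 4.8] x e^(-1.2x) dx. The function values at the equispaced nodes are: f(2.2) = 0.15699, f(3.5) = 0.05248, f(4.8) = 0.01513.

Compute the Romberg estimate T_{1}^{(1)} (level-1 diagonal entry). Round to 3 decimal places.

0.166

T_{0}^{(0)} (trapezoid, 1 panel, h=2.6000): 0.22376
T_{1}^{(0)} (trapezoid, 2 panels, h=1.3000): 0.18010
T_{1}^{(1)} = 0.18010 + (0.18010 − 0.22376)/3 = 0.16555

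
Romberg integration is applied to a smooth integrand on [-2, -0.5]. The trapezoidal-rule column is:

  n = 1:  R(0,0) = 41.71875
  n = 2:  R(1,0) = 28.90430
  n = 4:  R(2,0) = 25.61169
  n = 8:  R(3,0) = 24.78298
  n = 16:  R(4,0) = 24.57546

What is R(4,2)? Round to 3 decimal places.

24.506

Richardson extrapolation on the trapezoidal column (denominator 4−1=3):
R(3,1) = 24.78298 + (24.78298 − 25.61169)/3 = 24.50674
R(4,1) = (4·24.57546 − 24.78298) / 3 = 24.50629
R(4,2) = 24.50629 + (24.50629 − 24.50674)/15 = 24.50626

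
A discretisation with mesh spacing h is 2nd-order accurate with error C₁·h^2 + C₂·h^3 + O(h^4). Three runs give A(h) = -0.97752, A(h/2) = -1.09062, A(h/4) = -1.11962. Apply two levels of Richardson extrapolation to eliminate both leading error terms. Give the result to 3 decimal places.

First eliminate the h^2 term (factor 2^2 = 4):
  B₁ = (4·(-1.09062) − (-0.97752))/3 = -1.12832
  B₂ = (4·(-1.11962) − (-1.09062))/3 = -1.12929
Then eliminate the h^3 term (factor 2^3 = 8):
  (8·(-1.12929) − (-1.12832))/7 = -1.12943

-1.129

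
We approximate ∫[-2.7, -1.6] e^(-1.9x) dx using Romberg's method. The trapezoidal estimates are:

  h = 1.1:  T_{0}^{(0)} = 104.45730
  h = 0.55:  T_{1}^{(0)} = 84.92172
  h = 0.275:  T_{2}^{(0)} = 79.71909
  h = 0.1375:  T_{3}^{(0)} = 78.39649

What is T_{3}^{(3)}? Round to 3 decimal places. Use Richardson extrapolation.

T_{1}^{(1)} = 84.92172 + (84.92172 − 104.45730)/3 = 78.40986
T_{2}^{(1)} = (4·79.71909 − 84.92172) / 3 = 77.98488
T_{3}^{(1)} = (4·78.39649 − 79.71909) / 3 = 77.95562
T_{2}^{(2)} = 77.98488 + (77.98488 − 78.40986)/15 = 77.95655
T_{3}^{(2)} = 77.95562 + (77.95562 − 77.98488)/15 = 77.95367
T_{3}^{(3)} = (64·77.95367 − 77.95655) / 63 = 77.95362

77.954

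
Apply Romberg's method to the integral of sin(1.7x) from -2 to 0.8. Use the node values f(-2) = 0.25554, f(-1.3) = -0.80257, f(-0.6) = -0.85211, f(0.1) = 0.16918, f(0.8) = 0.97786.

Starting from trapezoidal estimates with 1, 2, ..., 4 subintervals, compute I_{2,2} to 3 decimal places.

I_{0,0} (trapezoid, 1 panel, h=2.8000): 1.72676
I_{1,0} (trapezoid, 2 panels, h=1.4000): -0.32957
I_{2,0} (trapezoid, 4 panels, h=0.7000): -0.60816
I_{1,1} = -0.32957 + (-0.32957 − 1.72676)/3 = -1.01501
I_{2,1} = -0.60816 + (-0.60816 − (-0.32957))/3 = -0.70102
I_{2,2} = -0.70102 + (-0.70102 − (-1.01501))/15 = -0.68009

-0.680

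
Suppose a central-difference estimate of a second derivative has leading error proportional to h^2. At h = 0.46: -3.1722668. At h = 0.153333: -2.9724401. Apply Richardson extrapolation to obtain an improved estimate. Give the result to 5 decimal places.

Extrapolated value = (9·A(h/3) − A(h)) / (9 − 1)
= (9·(-2.9724401) − (-3.1722668)) / 8
= -23.5796941 / 8 = -2.9474618

-2.94746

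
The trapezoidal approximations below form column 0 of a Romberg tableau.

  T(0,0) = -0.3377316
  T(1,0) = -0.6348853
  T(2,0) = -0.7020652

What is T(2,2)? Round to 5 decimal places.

Richardson extrapolation on the trapezoidal column (denominator 4−1=3):
T(1,1) = -0.6348853 + (-0.6348853 − (-0.3377316))/3 = -0.7339365
T(2,1) = -0.7020652 + (-0.7020652 − (-0.6348853))/3 = -0.7244585
T(2,2) = (16·(-0.7244585) − (-0.7339365)) / 15 = -0.7238266

-0.72383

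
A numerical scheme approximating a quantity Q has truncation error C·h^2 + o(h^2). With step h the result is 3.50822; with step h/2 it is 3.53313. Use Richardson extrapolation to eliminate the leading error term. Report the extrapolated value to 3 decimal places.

3.541

Extrapolated value = (4·A(h/2) − A(h)) / (4 − 1)
= (4·3.53313 − 3.50822) / 3
= 10.62430 / 3 = 3.54143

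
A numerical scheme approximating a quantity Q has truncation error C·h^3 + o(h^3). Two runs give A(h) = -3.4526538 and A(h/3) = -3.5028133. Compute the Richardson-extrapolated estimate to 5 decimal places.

-3.50474

Extrapolated value = (27·A(h/3) − A(h)) / (27 − 1)
= (27·(-3.5028133) − (-3.4526538)) / 26
= -91.1233053 / 26 = -3.5047425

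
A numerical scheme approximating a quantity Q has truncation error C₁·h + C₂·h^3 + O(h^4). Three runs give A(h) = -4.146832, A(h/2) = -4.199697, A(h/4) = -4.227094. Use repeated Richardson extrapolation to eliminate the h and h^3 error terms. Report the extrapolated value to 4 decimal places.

First eliminate the h term (factor 2^1 = 2):
  B₁ = (2·(-4.199697) − (-4.146832))/1 = -4.252562
  B₂ = (2·(-4.227094) − (-4.199697))/1 = -4.254491
Then eliminate the h^3 term (factor 2^3 = 8):
  (8·(-4.254491) − (-4.252562))/7 = -4.254767

-4.2548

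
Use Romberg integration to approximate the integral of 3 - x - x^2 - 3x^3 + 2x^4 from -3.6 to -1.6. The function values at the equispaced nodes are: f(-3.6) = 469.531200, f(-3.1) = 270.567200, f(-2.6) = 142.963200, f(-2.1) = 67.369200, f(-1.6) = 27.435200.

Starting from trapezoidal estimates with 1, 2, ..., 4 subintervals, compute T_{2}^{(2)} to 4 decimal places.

355.7397

T_{0}^{(0)} (trapezoid, 1 panel, h=2.0000): 496.966400
T_{1}^{(0)} (trapezoid, 2 panels, h=1.0000): 391.446400
T_{2}^{(0)} (trapezoid, 4 panels, h=0.5000): 364.691400
T_{1}^{(1)} = 391.446400 + (391.446400 − 496.966400)/3 = 356.273067
T_{2}^{(1)} = 364.691400 + (364.691400 − 391.446400)/3 = 355.773067
T_{2}^{(2)} = 355.773067 + (355.773067 − 356.273067)/15 = 355.739734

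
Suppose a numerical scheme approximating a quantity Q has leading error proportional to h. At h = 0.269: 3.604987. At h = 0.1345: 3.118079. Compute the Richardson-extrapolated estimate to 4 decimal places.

2.6312

The leading error scales as h; refining by a factor of 2 reduces it by 2^1 = 2.
Extrapolated value = (2·A(h/2) − A(h)) / (2 − 1)
= (2·3.118079 − 3.604987) / 1
= 2.631171 / 1 = 2.631171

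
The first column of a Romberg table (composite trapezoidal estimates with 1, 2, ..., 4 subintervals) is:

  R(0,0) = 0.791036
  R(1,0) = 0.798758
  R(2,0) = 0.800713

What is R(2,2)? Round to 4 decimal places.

0.8014

R(1,1) = (4·0.798758 − 0.791036) / 3 = 0.801332
R(2,1) = (4·0.800713 − 0.798758) / 3 = 0.801365
R(2,2) = (16·0.801365 − 0.801332) / 15 = 0.801367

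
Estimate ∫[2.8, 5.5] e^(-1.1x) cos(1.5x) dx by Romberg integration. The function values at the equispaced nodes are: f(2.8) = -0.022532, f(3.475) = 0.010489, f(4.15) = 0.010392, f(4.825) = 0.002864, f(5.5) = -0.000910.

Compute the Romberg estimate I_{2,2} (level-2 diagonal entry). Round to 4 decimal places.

0.0116

I_{0,0} (trapezoid, 1 panel, h=2.7000): -0.031647
I_{1,0} (trapezoid, 2 panels, h=1.3500): -0.001794
I_{2,0} (trapezoid, 4 panels, h=0.6750): 0.008116
I_{1,1} = -0.001794 + (-0.001794 − (-0.031647))/3 = 0.008157
I_{2,1} = 0.008116 + (0.008116 − (-0.001794))/3 = 0.011419
I_{2,2} = 0.011419 + (0.011419 − 0.008157)/15 = 0.011636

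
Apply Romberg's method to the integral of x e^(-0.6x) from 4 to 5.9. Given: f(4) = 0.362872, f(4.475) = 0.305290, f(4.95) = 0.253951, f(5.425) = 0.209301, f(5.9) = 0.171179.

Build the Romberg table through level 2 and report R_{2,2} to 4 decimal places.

R_{0,0} (trapezoid, 1 panel, h=1.9000): 0.507348
R_{1,0} (trapezoid, 2 panels, h=0.9500): 0.494928
R_{2,0} (trapezoid, 4 panels, h=0.4750): 0.491895
R_{1,1} = 0.494928 + (0.494928 − 0.507348)/3 = 0.490788
R_{2,1} = 0.491895 + (0.491895 − 0.494928)/3 = 0.490884
R_{2,2} = 0.490884 + (0.490884 − 0.490788)/15 = 0.490890

0.4909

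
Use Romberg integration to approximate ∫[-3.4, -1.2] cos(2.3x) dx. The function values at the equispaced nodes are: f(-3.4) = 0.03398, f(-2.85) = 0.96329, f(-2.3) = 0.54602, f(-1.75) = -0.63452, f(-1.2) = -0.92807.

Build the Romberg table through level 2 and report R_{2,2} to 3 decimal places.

R_{0,0} (trapezoid, 1 panel, h=2.2000): -0.98350
R_{1,0} (trapezoid, 2 panels, h=1.1000): 0.10887
R_{2,0} (trapezoid, 4 panels, h=0.5500): 0.23526
R_{1,1} = 0.10887 + (0.10887 − (-0.98350))/3 = 0.47299
R_{2,1} = 0.23526 + (0.23526 − 0.10887)/3 = 0.27739
R_{2,2} = 0.27739 + (0.27739 − 0.47299)/15 = 0.26435

0.264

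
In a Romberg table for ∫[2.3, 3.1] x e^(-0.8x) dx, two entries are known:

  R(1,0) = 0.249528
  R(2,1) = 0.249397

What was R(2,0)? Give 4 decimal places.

From R(2,1) = (4·R(2,0) − R(1,0))/3, solve for R(2,0):
4·R(2,0) = 3·0.249397 + 0.249528 = 0.997719
R(2,0) = 0.249430

0.2494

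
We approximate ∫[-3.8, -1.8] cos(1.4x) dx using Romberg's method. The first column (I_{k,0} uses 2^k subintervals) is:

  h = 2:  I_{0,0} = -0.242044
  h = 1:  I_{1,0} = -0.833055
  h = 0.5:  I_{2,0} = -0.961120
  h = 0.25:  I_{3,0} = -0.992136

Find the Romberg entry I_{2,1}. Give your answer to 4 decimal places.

-1.0038

Richardson extrapolation on the trapezoidal column (denominator 4−1=3):
I_{2,1} = (4·(-0.961120) − (-0.833055)) / 3 = -1.003808
(Column j=1 coincides with Simpson's rule on the same nodes.)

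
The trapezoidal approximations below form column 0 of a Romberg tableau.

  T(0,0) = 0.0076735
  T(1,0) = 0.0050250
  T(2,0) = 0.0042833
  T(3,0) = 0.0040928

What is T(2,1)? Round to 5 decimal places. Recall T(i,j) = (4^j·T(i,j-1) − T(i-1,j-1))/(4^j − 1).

Richardson extrapolation on the trapezoidal column (denominator 4−1=3):
T(2,1) = 0.0042833 + (0.0042833 − 0.0050250)/3 = 0.0040361

0.00404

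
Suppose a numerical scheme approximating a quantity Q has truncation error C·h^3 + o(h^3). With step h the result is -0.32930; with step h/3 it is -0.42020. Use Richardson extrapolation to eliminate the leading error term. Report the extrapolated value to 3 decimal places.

The leading error scales as h^3; refining by a factor of 3 reduces it by 3^3 = 27.
Extrapolated value = (27·A(h/3) − A(h)) / (27 − 1)
= (27·(-0.42020) − (-0.32930)) / 26
= -11.01610 / 26 = -0.42370

-0.424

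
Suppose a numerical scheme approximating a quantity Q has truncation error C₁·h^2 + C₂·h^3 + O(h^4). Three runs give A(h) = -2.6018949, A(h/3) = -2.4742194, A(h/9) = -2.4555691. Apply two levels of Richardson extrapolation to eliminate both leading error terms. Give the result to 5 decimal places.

-2.45304

First eliminate the h^2 term (factor 3^2 = 9):
  B₁ = (9·(-2.4742194) − (-2.6018949))/8 = -2.4582600
  B₂ = (9·(-2.4555691) − (-2.4742194))/8 = -2.4532378
Then eliminate the h^3 term (factor 3^3 = 27):
  (27·(-2.4532378) − (-2.4582600))/26 = -2.4530446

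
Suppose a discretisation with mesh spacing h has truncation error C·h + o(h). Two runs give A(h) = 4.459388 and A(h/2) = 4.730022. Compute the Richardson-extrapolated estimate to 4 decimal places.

5.0007

Extrapolated value = (2·A(h/2) − A(h)) / (2 − 1)
= (2·4.730022 − 4.459388) / 1
= 5.000656 / 1 = 5.000656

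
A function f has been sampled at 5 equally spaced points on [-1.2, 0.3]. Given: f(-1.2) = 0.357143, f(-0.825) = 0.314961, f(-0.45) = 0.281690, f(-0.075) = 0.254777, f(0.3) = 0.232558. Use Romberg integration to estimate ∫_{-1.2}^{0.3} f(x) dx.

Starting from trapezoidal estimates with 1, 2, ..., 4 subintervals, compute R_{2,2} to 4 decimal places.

R_{0,0} (trapezoid, 1 panel, h=1.5000): 0.442276
R_{1,0} (trapezoid, 2 panels, h=0.7500): 0.432405
R_{2,0} (trapezoid, 4 panels, h=0.3750): 0.429854
R_{1,1} = 0.432405 + (0.432405 − 0.442276)/3 = 0.429115
R_{2,1} = 0.429854 + (0.429854 − 0.432405)/3 = 0.429004
R_{2,2} = 0.429004 + (0.429004 − 0.429115)/15 = 0.428997

0.4290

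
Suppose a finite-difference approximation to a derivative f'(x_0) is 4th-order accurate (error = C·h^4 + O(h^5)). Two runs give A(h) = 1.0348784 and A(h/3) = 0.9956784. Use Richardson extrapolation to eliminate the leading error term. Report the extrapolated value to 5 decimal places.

0.99519

The leading error scales as h^4; refining by a factor of 3 reduces it by 3^4 = 81.
Extrapolated value = (81·A(h/3) − A(h)) / (81 − 1)
= (81·0.9956784 − 1.0348784) / 80
= 79.6150720 / 80 = 0.9951884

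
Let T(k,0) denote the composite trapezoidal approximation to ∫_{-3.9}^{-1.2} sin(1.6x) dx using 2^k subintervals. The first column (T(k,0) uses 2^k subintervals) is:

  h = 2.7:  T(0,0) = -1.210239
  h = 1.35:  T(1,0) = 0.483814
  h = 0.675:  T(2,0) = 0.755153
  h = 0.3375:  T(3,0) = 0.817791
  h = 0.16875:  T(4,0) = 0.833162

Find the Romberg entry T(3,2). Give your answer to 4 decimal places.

0.8382

Richardson extrapolation on the trapezoidal column (denominator 4−1=3):
T(2,1) = (4·0.755153 − 0.483814) / 3 = 0.845599
T(3,1) = 0.817791 + (0.817791 − 0.755153)/3 = 0.838670
T(3,2) = 0.838670 + (0.838670 − 0.845599)/15 = 0.838208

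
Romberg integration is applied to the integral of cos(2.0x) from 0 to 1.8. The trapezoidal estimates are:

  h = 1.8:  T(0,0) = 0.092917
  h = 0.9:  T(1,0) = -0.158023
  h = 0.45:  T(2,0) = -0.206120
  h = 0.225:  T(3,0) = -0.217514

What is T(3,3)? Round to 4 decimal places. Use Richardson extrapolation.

-0.2213

Richardson extrapolation on the trapezoidal column (denominator 4−1=3):
T(1,1) = (4·(-0.158023) − 0.092917) / 3 = -0.241670
T(2,1) = -0.206120 + (-0.206120 − (-0.158023))/3 = -0.222152
T(3,1) = (4·(-0.217514) − (-0.206120)) / 3 = -0.221312
T(2,2) = -0.222152 + (-0.222152 − (-0.241670))/15 = -0.220851
T(3,2) = (16·(-0.221312) − (-0.222152)) / 15 = -0.221256
T(3,3) = -0.221256 + (-0.221256 − (-0.220851))/63 = -0.221262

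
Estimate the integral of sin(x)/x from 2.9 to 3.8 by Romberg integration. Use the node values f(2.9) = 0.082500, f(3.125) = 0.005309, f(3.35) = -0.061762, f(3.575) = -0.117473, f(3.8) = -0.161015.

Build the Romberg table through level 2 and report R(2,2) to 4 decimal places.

-0.0488

R(0,0) (trapezoid, 1 panel, h=0.9000): -0.035332
R(1,0) (trapezoid, 2 panels, h=0.4500): -0.045459
R(2,0) (trapezoid, 4 panels, h=0.2250): -0.047966
R(1,1) = -0.045459 + (-0.045459 − (-0.035332))/3 = -0.048835
R(2,1) = -0.047966 + (-0.047966 − (-0.045459))/3 = -0.048802
R(2,2) = -0.048802 + (-0.048802 − (-0.048835))/15 = -0.048800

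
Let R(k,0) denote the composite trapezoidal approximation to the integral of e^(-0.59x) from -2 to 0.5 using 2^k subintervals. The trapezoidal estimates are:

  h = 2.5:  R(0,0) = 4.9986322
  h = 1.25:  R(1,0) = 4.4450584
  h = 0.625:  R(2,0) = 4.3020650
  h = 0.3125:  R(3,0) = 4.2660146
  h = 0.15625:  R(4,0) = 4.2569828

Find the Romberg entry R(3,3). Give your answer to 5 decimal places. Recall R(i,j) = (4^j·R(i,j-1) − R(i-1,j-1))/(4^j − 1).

4.25397

R(1,1) = (4·4.4450584 − 4.9986322) / 3 = 4.2605338
R(2,1) = (4·4.3020650 − 4.4450584) / 3 = 4.2544005
R(3,1) = (4·4.2660146 − 4.3020650) / 3 = 4.2539978
R(2,2) = 4.2544005 + (4.2544005 − 4.2605338)/15 = 4.2539916
R(3,2) = (16·4.2539978 − 4.2544005) / 15 = 4.2539710
R(3,3) = (64·4.2539710 − 4.2539916) / 63 = 4.2539707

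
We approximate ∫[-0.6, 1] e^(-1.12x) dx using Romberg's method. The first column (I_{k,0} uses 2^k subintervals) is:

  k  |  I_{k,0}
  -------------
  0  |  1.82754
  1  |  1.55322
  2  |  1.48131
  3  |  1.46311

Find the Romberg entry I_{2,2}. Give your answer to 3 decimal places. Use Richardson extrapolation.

Richardson extrapolation on the trapezoidal column (denominator 4−1=3):
I_{1,1} = 1.55322 + (1.55322 − 1.82754)/3 = 1.46178
I_{2,1} = (4·1.48131 − 1.55322) / 3 = 1.45734
I_{2,2} = 1.45734 + (1.45734 − 1.46178)/15 = 1.45704

1.457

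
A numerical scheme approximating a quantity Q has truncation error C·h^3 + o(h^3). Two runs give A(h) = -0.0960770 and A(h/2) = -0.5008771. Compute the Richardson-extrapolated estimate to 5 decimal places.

The leading error scales as h^3; refining by a factor of 2 reduces it by 2^3 = 8.
Extrapolated value = (8·A(h/2) − A(h)) / (8 − 1)
= (8·(-0.5008771) − (-0.0960770)) / 7
= -3.9109398 / 7 = -0.5587057

-0.55871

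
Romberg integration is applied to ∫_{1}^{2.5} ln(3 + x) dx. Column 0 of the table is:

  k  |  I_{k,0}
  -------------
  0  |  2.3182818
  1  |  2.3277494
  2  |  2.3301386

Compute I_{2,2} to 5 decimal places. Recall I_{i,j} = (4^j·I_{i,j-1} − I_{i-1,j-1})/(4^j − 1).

2.33094

Richardson extrapolation on the trapezoidal column (denominator 4−1=3):
I_{1,1} = (4·2.3277494 − 2.3182818) / 3 = 2.3309053
I_{2,1} = (4·2.3301386 − 2.3277494) / 3 = 2.3309350
I_{2,2} = (16·2.3309350 − 2.3309053) / 15 = 2.3309370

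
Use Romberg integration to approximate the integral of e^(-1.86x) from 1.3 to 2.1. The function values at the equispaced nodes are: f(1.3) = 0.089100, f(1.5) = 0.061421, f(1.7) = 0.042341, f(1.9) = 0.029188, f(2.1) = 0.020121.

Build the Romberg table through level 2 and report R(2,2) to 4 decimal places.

R(0,0) (trapezoid, 1 panel, h=0.8000): 0.043688
R(1,0) (trapezoid, 2 panels, h=0.4000): 0.038781
R(2,0) (trapezoid, 4 panels, h=0.2000): 0.037512
R(1,1) = 0.038781 + (0.038781 − 0.043688)/3 = 0.037145
R(2,1) = 0.037512 + (0.037512 − 0.038781)/3 = 0.037089
R(2,2) = 0.037089 + (0.037089 − 0.037145)/15 = 0.037085

0.0371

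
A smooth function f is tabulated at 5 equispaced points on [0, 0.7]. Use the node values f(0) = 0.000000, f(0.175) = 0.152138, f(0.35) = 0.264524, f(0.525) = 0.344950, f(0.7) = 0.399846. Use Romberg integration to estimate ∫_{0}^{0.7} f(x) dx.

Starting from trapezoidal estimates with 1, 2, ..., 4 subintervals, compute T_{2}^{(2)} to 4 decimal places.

0.1702

T_{0}^{(0)} (trapezoid, 1 panel, h=0.7000): 0.139946
T_{1}^{(0)} (trapezoid, 2 panels, h=0.3500): 0.162556
T_{2}^{(0)} (trapezoid, 4 panels, h=0.1750): 0.168269
T_{1}^{(1)} = 0.162556 + (0.162556 − 0.139946)/3 = 0.170093
T_{2}^{(1)} = 0.168269 + (0.168269 − 0.162556)/3 = 0.170173
T_{2}^{(2)} = 0.170173 + (0.170173 − 0.170093)/15 = 0.170178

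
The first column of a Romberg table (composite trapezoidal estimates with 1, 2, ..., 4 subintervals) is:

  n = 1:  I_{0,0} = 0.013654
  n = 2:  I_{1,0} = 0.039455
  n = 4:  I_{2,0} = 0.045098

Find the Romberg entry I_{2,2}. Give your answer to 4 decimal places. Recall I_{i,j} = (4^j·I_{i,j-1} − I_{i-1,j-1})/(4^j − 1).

Richardson extrapolation on the trapezoidal column (denominator 4−1=3):
I_{1,1} = 0.039455 + (0.039455 − 0.013654)/3 = 0.048055
I_{2,1} = (4·0.045098 − 0.039455) / 3 = 0.046979
I_{2,2} = (16·0.046979 − 0.048055) / 15 = 0.046907

0.0469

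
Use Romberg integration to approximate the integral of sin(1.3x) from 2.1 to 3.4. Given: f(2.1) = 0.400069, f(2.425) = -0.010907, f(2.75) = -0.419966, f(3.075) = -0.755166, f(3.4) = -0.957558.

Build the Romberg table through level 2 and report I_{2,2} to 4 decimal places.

-0.4833

I_{0,0} (trapezoid, 1 panel, h=1.3000): -0.362368
I_{1,0} (trapezoid, 2 panels, h=0.6500): -0.454162
I_{2,0} (trapezoid, 4 panels, h=0.3250): -0.476055
I_{1,1} = -0.454162 + (-0.454162 − (-0.362368))/3 = -0.484760
I_{2,1} = -0.476055 + (-0.476055 − (-0.454162))/3 = -0.483353
I_{2,2} = -0.483353 + (-0.483353 − (-0.484760))/15 = -0.483259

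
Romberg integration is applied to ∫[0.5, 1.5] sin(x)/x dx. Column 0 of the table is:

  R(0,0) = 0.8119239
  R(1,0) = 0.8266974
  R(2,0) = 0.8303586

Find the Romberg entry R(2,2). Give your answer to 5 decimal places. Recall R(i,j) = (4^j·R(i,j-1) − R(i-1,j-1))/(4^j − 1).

Richardson extrapolation on the trapezoidal column (denominator 4−1=3):
R(1,1) = (4·0.8266974 − 0.8119239) / 3 = 0.8316219
R(2,1) = (4·0.8303586 − 0.8266974) / 3 = 0.8315790
R(2,2) = (16·0.8315790 − 0.8316219) / 15 = 0.8315761

0.83158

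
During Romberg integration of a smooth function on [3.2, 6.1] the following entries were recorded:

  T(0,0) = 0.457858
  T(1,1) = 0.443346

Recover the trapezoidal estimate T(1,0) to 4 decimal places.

From T(1,1) = (4·T(1,0) − T(0,0))/3, solve for T(1,0):
4·T(1,0) = 3·0.443346 + 0.457858 = 1.787896
T(1,0) = 0.446974

0.4470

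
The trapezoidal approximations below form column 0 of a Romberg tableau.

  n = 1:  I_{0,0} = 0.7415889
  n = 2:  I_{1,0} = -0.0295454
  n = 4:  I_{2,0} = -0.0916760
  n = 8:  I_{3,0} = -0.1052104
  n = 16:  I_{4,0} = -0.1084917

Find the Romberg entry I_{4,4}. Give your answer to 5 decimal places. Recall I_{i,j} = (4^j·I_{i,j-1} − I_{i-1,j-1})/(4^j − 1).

I_{1,1} = -0.0295454 + (-0.0295454 − 0.7415889)/3 = -0.2865902
I_{2,1} = -0.0916760 + (-0.0916760 − (-0.0295454))/3 = -0.1123862
I_{3,1} = (4·(-0.1052104) − (-0.0916760)) / 3 = -0.1097219
I_{4,1} = -0.1084917 + (-0.1084917 − (-0.1052104))/3 = -0.1095855
I_{2,2} = (16·(-0.1123862) − (-0.2865902)) / 15 = -0.1007726
I_{3,2} = (16·(-0.1097219) − (-0.1123862)) / 15 = -0.1095443
I_{4,2} = (16·(-0.1095855) − (-0.1097219)) / 15 = -0.1095764
I_{3,3} = (64·(-0.1095443) − (-0.1007726)) / 63 = -0.1096835
I_{4,3} = -0.1095764 + (-0.1095764 − (-0.1095443))/63 = -0.1095769
I_{4,4} = -0.1095769 + (-0.1095769 − (-0.1096835))/255 = -0.1095765
(Column j=1 coincides with Simpson's rule on the same nodes.)

-0.10958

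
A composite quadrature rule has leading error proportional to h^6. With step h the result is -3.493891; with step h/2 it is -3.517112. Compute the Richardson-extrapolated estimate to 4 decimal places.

Extrapolated value = (64·A(h/2) − A(h)) / (64 − 1)
= (64·(-3.517112) − (-3.493891)) / 63
= -221.601277 / 63 = -3.517481

-3.5175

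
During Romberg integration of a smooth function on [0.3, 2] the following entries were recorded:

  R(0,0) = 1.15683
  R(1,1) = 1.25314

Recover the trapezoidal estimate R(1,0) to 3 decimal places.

From R(1,1) = (4·R(1,0) − R(0,0))/3, solve for R(1,0):
4·R(1,0) = 3·1.25314 + 1.15683 = 4.91625
R(1,0) = 1.22906

1.229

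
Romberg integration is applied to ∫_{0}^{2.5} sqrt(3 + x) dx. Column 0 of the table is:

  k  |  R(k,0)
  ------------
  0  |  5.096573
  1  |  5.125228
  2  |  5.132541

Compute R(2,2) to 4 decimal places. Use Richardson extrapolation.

5.1350

Richardson extrapolation on the trapezoidal column (denominator 4−1=3):
R(1,1) = 5.125228 + (5.125228 − 5.096573)/3 = 5.134780
R(2,1) = (4·5.132541 − 5.125228) / 3 = 5.134979
R(2,2) = 5.134979 + (5.134979 − 5.134780)/15 = 5.134992
(Column j=1 coincides with Simpson's rule on the same nodes.)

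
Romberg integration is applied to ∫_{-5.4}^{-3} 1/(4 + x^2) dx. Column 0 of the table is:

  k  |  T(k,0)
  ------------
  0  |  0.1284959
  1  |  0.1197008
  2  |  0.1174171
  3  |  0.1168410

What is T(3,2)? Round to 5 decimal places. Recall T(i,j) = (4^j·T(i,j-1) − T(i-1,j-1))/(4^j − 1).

Richardson extrapolation on the trapezoidal column (denominator 4−1=3):
T(2,1) = (4·0.1174171 − 0.1197008) / 3 = 0.1166559
T(3,1) = (4·0.1168410 − 0.1174171) / 3 = 0.1166490
T(3,2) = 0.1166490 + (0.1166490 − 0.1166559)/15 = 0.1166485
(Column j=1 coincides with Simpson's rule on the same nodes.)

0.11665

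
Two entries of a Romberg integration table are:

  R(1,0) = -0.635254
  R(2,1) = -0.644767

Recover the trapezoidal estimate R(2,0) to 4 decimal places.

From R(2,1) = (4·R(2,0) − R(1,0))/3, solve for R(2,0):
4·R(2,0) = 3·(-0.644767) + (-0.635254) = -2.569555
R(2,0) = -0.642389

-0.6424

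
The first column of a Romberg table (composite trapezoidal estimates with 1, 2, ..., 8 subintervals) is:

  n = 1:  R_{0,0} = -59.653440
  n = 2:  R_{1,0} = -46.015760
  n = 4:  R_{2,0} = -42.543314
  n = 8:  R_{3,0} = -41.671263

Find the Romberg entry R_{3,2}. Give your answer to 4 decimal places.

Richardson extrapolation on the trapezoidal column (denominator 4−1=3):
R_{2,1} = -42.543314 + (-42.543314 − (-46.015760))/3 = -41.385832
R_{3,1} = (4·(-41.671263) − (-42.543314)) / 3 = -41.380579
R_{3,2} = (16·(-41.380579) − (-41.385832)) / 15 = -41.380229
(Column j=1 coincides with Simpson's rule on the same nodes.)

-41.3802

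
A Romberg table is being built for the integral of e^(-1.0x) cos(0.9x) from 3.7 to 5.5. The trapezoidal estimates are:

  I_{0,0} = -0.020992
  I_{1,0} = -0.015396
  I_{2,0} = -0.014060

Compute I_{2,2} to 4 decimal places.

Richardson extrapolation on the trapezoidal column (denominator 4−1=3):
I_{1,1} = (4·(-0.015396) − (-0.020992)) / 3 = -0.013531
I_{2,1} = (4·(-0.014060) − (-0.015396)) / 3 = -0.013615
I_{2,2} = (16·(-0.013615) − (-0.013531)) / 15 = -0.013621

-0.0136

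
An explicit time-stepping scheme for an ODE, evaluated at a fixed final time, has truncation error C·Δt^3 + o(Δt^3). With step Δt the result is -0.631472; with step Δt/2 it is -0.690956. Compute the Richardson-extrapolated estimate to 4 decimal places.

Extrapolated value = (8·A(Δt/2) − A(Δt)) / (8 − 1)
= (8·(-0.690956) − (-0.631472)) / 7
= -4.896176 / 7 = -0.699454

-0.6995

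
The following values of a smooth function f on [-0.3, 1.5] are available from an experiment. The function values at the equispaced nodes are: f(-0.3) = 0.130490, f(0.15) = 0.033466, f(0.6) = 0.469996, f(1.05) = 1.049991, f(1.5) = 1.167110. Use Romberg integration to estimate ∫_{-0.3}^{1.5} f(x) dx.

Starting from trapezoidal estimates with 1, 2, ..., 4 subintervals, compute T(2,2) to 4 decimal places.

T(0,0) (trapezoid, 1 panel, h=1.8000): 1.167840
T(1,0) (trapezoid, 2 panels, h=0.9000): 1.006916
T(2,0) (trapezoid, 4 panels, h=0.4500): 0.991014
T(1,1) = 1.006916 + (1.006916 − 1.167840)/3 = 0.953275
T(2,1) = 0.991014 + (0.991014 − 1.006916)/3 = 0.985713
T(2,2) = 0.985713 + (0.985713 − 0.953275)/15 = 0.987876

0.9879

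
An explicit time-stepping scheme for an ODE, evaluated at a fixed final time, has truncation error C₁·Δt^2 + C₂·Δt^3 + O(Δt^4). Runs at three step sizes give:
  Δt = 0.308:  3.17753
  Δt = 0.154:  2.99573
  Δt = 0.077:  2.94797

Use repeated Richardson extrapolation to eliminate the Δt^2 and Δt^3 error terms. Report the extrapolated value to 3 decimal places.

First eliminate the Δt^2 term (factor 2^2 = 4):
  B₁ = (4·2.99573 − 3.17753)/3 = 2.93513
  B₂ = (4·2.94797 − 2.99573)/3 = 2.93205
Then eliminate the Δt^3 term (factor 2^3 = 8):
  (8·2.93205 − 2.93513)/7 = 2.93161

2.932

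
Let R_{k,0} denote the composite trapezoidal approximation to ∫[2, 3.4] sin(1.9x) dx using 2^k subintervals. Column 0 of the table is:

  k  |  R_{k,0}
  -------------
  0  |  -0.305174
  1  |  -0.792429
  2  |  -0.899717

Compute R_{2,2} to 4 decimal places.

-0.9342

R_{1,1} = -0.792429 + (-0.792429 − (-0.305174))/3 = -0.954847
R_{2,1} = (4·(-0.899717) − (-0.792429)) / 3 = -0.935480
R_{2,2} = (16·(-0.935480) − (-0.954847)) / 15 = -0.934189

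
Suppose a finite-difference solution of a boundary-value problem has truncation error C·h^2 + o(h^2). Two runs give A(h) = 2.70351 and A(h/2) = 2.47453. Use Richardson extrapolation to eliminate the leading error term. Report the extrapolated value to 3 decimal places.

2.398

The leading error scales as h^2; refining by a factor of 2 reduces it by 2^2 = 4.
Extrapolated value = (4·A(h/2) − A(h)) / (4 − 1)
= (4·2.47453 − 2.70351) / 3
= 7.19461 / 3 = 2.39820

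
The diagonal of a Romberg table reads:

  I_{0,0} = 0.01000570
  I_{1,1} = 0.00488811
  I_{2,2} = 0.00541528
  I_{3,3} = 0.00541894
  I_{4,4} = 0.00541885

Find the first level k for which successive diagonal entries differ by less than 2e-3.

k = 2

|I_{1,1} − I_{0,0}| = 0.00511759 ≥ 2e-3
|I_{2,2} − I_{1,1}| = 0.00052717 < 2e-3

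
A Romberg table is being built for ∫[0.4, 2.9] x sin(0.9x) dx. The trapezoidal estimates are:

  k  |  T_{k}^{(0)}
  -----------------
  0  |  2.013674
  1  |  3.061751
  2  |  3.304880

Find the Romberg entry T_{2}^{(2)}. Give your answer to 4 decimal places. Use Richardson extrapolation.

Richardson extrapolation on the trapezoidal column (denominator 4−1=3):
T_{1}^{(1)} = 3.061751 + (3.061751 − 2.013674)/3 = 3.411110
T_{2}^{(1)} = 3.304880 + (3.304880 − 3.061751)/3 = 3.385923
T_{2}^{(2)} = (16·3.385923 − 3.411110) / 15 = 3.384244
(Column j=1 coincides with Simpson's rule on the same nodes.)

3.3842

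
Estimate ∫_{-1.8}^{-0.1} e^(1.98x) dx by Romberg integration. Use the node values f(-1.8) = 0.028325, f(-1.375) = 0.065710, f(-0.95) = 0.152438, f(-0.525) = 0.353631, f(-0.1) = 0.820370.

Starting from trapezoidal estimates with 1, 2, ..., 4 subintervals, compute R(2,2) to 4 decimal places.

R(0,0) (trapezoid, 1 panel, h=1.7000): 0.721391
R(1,0) (trapezoid, 2 panels, h=0.8500): 0.490268
R(2,0) (trapezoid, 4 panels, h=0.4250): 0.423354
R(1,1) = 0.490268 + (0.490268 − 0.721391)/3 = 0.413227
R(2,1) = 0.423354 + (0.423354 − 0.490268)/3 = 0.401049
R(2,2) = 0.401049 + (0.401049 − 0.413227)/15 = 0.400237

0.4002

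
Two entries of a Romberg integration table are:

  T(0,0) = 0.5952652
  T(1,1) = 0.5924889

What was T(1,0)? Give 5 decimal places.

From T(1,1) = (4·T(1,0) − T(0,0))/3, solve for T(1,0):
4·T(1,0) = 3·0.5924889 + 0.5952652 = 2.3727319
T(1,0) = 0.5931830

0.59318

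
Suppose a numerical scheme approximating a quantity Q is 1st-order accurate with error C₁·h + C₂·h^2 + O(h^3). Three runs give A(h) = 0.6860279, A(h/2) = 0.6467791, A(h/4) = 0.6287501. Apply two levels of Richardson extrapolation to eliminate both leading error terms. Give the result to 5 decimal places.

First eliminate the h term (factor 2^1 = 2):
  B₁ = (2·0.6467791 − 0.6860279)/1 = 0.6075303
  B₂ = (2·0.6287501 − 0.6467791)/1 = 0.6107211
Then eliminate the h^2 term (factor 2^2 = 4):
  (4·0.6107211 − 0.6075303)/3 = 0.6117847

0.61178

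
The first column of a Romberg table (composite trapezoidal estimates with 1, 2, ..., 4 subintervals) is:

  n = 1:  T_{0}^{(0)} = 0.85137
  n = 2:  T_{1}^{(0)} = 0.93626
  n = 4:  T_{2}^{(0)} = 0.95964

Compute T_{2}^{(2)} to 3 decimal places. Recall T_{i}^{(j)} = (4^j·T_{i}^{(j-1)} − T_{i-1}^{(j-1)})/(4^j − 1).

T_{1}^{(1)} = (4·0.93626 − 0.85137) / 3 = 0.96456
T_{2}^{(1)} = 0.95964 + (0.95964 − 0.93626)/3 = 0.96743
T_{2}^{(2)} = 0.96743 + (0.96743 − 0.96456)/15 = 0.96762

0.968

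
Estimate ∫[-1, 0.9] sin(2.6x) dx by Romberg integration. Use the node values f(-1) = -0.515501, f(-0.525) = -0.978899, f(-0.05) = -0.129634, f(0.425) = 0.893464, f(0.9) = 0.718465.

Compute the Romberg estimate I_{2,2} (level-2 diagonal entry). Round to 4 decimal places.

I_{0,0} (trapezoid, 1 panel, h=1.9000): 0.192816
I_{1,0} (trapezoid, 2 panels, h=0.9500): -0.026744
I_{2,0} (trapezoid, 4 panels, h=0.4750): -0.053954
I_{1,1} = -0.026744 + (-0.026744 − 0.192816)/3 = -0.099931
I_{2,1} = -0.053954 + (-0.053954 − (-0.026744))/3 = -0.063024
I_{2,2} = -0.063024 + (-0.063024 − (-0.099931))/15 = -0.060564

-0.0606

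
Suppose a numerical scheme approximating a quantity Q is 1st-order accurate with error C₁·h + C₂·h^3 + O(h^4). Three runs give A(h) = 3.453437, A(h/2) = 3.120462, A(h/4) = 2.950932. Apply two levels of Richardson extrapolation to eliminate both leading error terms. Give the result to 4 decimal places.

2.7805

First eliminate the h term (factor 2^1 = 2):
  B₁ = (2·3.120462 − 3.453437)/1 = 2.787487
  B₂ = (2·2.950932 − 3.120462)/1 = 2.781402
Then eliminate the h^3 term (factor 2^3 = 8):
  (8·2.781402 − 2.787487)/7 = 2.780533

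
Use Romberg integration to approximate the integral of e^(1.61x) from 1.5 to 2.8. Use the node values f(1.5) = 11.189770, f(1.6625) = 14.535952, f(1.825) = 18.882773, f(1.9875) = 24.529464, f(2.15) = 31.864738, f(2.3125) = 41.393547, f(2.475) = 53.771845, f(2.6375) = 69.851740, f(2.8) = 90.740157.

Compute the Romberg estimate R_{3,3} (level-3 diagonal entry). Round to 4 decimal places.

R_{0,0} (trapezoid, 1 panel, h=1.3000): 66.254453
R_{1,0} (trapezoid, 2 panels, h=0.6500): 53.839306
R_{2,0} (trapezoid, 4 panels, h=0.3250): 50.532404
R_{3,0} (trapezoid, 8 panels, h=0.1625): 49.691691
R_{1,1} = 53.839306 + (53.839306 − 66.254453)/3 = 49.700924
R_{2,1} = 50.532404 + (50.532404 − 53.839306)/3 = 49.430103
R_{3,1} = 49.691691 + (49.691691 − 50.532404)/3 = 49.411453
R_{2,2} = 49.430103 + (49.430103 − 49.700924)/15 = 49.412048
R_{3,2} = 49.411453 + (49.411453 − 49.430103)/15 = 49.410210
R_{3,3} = 49.410210 + (49.410210 − 49.412048)/63 = 49.410181

49.4102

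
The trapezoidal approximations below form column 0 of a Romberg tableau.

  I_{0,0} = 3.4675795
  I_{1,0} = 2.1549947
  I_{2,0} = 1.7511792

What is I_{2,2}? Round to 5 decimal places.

1.60985

Richardson extrapolation on the trapezoidal column (denominator 4−1=3):
I_{1,1} = (4·2.1549947 − 3.4675795) / 3 = 1.7174664
I_{2,1} = 1.7511792 + (1.7511792 − 2.1549947)/3 = 1.6165740
I_{2,2} = (16·1.6165740 − 1.7174664) / 15 = 1.6098478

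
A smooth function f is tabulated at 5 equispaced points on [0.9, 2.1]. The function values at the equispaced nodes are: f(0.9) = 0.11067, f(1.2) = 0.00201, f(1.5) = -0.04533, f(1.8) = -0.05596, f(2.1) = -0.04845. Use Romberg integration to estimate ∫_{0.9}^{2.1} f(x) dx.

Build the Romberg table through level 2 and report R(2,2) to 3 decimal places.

-0.024

R(0,0) (trapezoid, 1 panel, h=1.2000): 0.03733
R(1,0) (trapezoid, 2 panels, h=0.6000): -0.00853
R(2,0) (trapezoid, 4 panels, h=0.3000): -0.02045
R(1,1) = -0.00853 + (-0.00853 − 0.03733)/3 = -0.02382
R(2,1) = -0.02045 + (-0.02045 − (-0.00853))/3 = -0.02442
R(2,2) = -0.02442 + (-0.02442 − (-0.02382))/15 = -0.02446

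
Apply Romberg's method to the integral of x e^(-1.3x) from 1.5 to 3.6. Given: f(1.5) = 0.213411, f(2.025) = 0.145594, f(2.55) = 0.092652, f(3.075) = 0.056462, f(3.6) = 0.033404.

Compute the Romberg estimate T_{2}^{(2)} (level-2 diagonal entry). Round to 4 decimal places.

0.2171

T_{0}^{(0)} (trapezoid, 1 panel, h=2.1000): 0.259156
T_{1}^{(0)} (trapezoid, 2 panels, h=1.0500): 0.226862
T_{2}^{(0)} (trapezoid, 4 panels, h=0.5250): 0.219511
T_{1}^{(1)} = 0.226862 + (0.226862 − 0.259156)/3 = 0.216097
T_{2}^{(1)} = 0.219511 + (0.219511 − 0.226862)/3 = 0.217061
T_{2}^{(2)} = 0.217061 + (0.217061 − 0.216097)/15 = 0.217125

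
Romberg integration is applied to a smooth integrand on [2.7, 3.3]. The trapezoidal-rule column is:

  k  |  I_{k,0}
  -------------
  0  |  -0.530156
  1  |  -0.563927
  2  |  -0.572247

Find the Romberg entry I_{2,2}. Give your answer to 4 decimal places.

I_{1,1} = -0.563927 + (-0.563927 − (-0.530156))/3 = -0.575184
I_{2,1} = (4·(-0.572247) − (-0.563927)) / 3 = -0.575020
I_{2,2} = (16·(-0.575020) − (-0.575184)) / 15 = -0.575009
(Column j=1 coincides with Simpson's rule on the same nodes.)

-0.5750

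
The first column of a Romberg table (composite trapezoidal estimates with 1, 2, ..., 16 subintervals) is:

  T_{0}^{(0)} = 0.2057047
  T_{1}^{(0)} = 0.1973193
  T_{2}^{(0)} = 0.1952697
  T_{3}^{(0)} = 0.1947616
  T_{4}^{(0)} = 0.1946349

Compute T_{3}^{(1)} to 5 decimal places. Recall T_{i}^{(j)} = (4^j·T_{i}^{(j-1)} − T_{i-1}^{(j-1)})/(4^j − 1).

T_{3}^{(1)} = 0.1947616 + (0.1947616 − 0.1952697)/3 = 0.1945922

0.19459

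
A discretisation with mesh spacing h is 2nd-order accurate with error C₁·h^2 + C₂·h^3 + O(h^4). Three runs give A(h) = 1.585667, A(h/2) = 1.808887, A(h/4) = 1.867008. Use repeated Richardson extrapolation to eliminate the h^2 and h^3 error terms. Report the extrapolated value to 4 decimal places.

1.8868

First eliminate the h^2 term (factor 2^2 = 4):
  B₁ = (4·1.808887 − 1.585667)/3 = 1.883294
  B₂ = (4·1.867008 − 1.808887)/3 = 1.886382
Then eliminate the h^3 term (factor 2^3 = 8):
  (8·1.886382 − 1.883294)/7 = 1.886823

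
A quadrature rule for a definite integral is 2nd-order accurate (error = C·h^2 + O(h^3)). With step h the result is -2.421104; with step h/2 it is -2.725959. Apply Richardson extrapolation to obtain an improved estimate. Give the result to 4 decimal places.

The leading error scales as h^2; refining by a factor of 2 reduces it by 2^2 = 4.
Extrapolated value = (4·A(h/2) − A(h)) / (4 − 1)
= (4·(-2.725959) − (-2.421104)) / 3
= -8.482732 / 3 = -2.827577

-2.8276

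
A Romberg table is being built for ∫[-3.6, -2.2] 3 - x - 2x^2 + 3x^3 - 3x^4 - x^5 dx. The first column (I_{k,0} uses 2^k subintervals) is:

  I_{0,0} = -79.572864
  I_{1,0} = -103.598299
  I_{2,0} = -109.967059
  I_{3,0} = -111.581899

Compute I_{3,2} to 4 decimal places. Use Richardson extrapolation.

-112.1222

Richardson extrapolation on the trapezoidal column (denominator 4−1=3):
I_{2,1} = -109.967059 + (-109.967059 − (-103.598299))/3 = -112.089979
I_{3,1} = (4·(-111.581899) − (-109.967059)) / 3 = -112.120179
I_{3,2} = (16·(-112.120179) − (-112.089979)) / 15 = -112.122192
(Column j=1 coincides with Simpson's rule on the same nodes.)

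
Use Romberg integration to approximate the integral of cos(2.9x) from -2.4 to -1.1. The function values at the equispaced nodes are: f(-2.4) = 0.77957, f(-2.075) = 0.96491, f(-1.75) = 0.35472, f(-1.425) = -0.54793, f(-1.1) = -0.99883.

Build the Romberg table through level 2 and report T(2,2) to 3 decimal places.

0.232

T(0,0) (trapezoid, 1 panel, h=1.3000): -0.14252
T(1,0) (trapezoid, 2 panels, h=0.6500): 0.15931
T(2,0) (trapezoid, 4 panels, h=0.3250): 0.21517
T(1,1) = 0.15931 + (0.15931 − (-0.14252))/3 = 0.25992
T(2,1) = 0.21517 + (0.21517 − 0.15931)/3 = 0.23379
T(2,2) = 0.23379 + (0.23379 − 0.25992)/15 = 0.23205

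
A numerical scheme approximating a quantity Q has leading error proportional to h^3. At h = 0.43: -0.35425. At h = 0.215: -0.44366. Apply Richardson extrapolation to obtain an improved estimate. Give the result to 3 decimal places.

-0.456

The leading error scales as h^3; refining by a factor of 2 reduces it by 2^3 = 8.
Extrapolated value = (8·A(h/2) − A(h)) / (8 − 1)
= (8·(-0.44366) − (-0.35425)) / 7
= -3.19503 / 7 = -0.45643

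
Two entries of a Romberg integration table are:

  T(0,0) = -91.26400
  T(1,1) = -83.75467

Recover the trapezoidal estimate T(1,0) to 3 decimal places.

-85.632

From T(1,1) = (4·T(1,0) − T(0,0))/3, solve for T(1,0):
4·T(1,0) = 3·(-83.75467) + (-91.26400) = -342.52801
T(1,0) = -85.63200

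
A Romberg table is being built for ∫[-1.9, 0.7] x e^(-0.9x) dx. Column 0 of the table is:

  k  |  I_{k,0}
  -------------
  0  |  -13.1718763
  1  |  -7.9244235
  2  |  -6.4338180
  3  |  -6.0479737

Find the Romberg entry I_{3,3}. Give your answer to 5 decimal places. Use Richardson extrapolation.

I_{1,1} = (4·(-7.9244235) − (-13.1718763)) / 3 = -6.1752726
I_{2,1} = -6.4338180 + (-6.4338180 − (-7.9244235))/3 = -5.9369495
I_{3,1} = -6.0479737 + (-6.0479737 − (-6.4338180))/3 = -5.9193589
I_{2,2} = -5.9369495 + (-5.9369495 − (-6.1752726))/15 = -5.9210613
I_{3,2} = (16·(-5.9193589) − (-5.9369495)) / 15 = -5.9181862
I_{3,3} = -5.9181862 + (-5.9181862 − (-5.9210613))/63 = -5.9181406

-5.91814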